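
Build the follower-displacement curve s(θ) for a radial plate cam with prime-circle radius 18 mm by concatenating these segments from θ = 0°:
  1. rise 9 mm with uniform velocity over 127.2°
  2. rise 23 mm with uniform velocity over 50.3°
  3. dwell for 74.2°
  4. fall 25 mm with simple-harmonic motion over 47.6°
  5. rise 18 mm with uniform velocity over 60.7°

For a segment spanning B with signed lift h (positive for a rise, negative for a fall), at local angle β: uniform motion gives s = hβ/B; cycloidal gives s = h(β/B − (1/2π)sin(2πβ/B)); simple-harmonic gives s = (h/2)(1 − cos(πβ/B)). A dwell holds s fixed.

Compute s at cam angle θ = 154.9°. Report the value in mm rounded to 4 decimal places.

seg 1 [0°–127.2°] uniform, h=9: full span → s += 9 → s = 9.0000
seg 2 [127.2°–177.5°] uniform, h=23: θ=154.9° here. β=27.7, B=50.3. 23·27.7/50.3 = 12.6660 → s = 21.6660

21.6660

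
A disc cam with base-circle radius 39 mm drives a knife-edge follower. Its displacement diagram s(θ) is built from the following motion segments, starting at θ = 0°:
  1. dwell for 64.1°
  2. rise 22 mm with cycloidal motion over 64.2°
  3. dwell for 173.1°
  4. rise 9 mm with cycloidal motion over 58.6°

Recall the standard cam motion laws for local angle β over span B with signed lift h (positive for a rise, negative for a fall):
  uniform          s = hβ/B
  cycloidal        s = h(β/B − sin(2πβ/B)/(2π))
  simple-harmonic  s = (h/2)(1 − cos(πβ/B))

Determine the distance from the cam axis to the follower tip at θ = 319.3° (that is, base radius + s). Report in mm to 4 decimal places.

seg 1 [0°–64.1°] dwell: s stays 0.0000
seg 2 [64.1°–128.3°] cycloidal, h=22: full span → s += 22 → s = 22.0000
seg 3 [128.3°–301.4°] dwell: s stays 22.0000
seg 4 [301.4°–360°] cycloidal, h=9: θ=319.3° here. β=17.9, B=58.6. 9·(0.3055 − sin(2π·0.3055)/(2π)) = 1.4028 → s = 23.4028
radial distance = base radius + s = 39 + 23.4028 = 62.4028

62.4028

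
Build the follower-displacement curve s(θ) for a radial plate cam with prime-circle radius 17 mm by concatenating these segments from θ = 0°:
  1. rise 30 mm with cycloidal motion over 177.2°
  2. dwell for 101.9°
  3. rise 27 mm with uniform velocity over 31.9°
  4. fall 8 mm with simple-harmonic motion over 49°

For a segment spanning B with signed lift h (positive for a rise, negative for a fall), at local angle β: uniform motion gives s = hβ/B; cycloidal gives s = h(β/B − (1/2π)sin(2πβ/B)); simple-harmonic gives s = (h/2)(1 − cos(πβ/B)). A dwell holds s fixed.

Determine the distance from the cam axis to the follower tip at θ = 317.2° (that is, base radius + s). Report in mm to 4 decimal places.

seg 1 [0°–177.2°] cycloidal, h=30: full span → s += 30 → s = 30.0000
seg 2 [177.2°–279.1°] dwell: s stays 30.0000
seg 3 [279.1°–311°] uniform, h=27: full span → s += 27 → s = 57.0000
seg 4 [311°–360°] simple-harmonic, h=-8: θ=317.2° here. β=6.2, B=49. -8/2·(1 − cos(π·0.1265)) = -0.3119 → s = 56.6881
radial distance = base radius + s = 17 + 56.6881 = 73.6881

73.6881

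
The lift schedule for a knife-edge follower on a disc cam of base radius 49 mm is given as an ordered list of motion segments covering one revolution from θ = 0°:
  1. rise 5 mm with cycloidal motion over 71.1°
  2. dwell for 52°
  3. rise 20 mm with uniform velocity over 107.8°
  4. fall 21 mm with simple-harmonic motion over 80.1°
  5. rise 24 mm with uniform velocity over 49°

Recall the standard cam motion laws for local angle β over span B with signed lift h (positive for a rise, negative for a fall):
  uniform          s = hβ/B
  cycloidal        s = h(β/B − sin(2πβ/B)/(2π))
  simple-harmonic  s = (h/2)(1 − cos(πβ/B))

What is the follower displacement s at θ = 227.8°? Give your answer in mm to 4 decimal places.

seg 1 [0°–71.1°] cycloidal, h=5: full span → s += 5 → s = 5.0000
seg 2 [71.1°–123.1°] dwell: s stays 5.0000
seg 3 [123.1°–230.9°] uniform, h=20: θ=227.8° here. β=104.7, B=107.8. 20·104.7/107.8 = 19.4249 → s = 24.4249

24.4249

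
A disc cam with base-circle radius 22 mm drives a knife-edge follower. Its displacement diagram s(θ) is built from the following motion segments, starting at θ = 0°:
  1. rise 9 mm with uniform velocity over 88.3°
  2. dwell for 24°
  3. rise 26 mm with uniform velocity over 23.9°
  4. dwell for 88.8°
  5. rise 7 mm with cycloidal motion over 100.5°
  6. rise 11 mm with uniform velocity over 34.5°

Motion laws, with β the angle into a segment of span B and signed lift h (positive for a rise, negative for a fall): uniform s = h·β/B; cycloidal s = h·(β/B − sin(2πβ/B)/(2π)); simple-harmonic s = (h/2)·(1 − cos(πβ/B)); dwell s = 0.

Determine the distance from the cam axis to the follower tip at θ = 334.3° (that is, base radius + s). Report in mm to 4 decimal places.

seg 1 [0°–88.3°] uniform, h=9: full span → s += 9 → s = 9.0000
seg 2 [88.3°–112.3°] dwell: s stays 9.0000
seg 3 [112.3°–136.2°] uniform, h=26: full span → s += 26 → s = 35.0000
seg 4 [136.2°–225°] dwell: s stays 35.0000
seg 5 [225°–325.5°] cycloidal, h=7: full span → s += 7 → s = 42.0000
seg 6 [325.5°–360°] uniform, h=11: θ=334.3° here. β=8.8, B=34.5. 11·8.8/34.5 = 2.8058 → s = 44.8058
radial distance = base radius + s = 22 + 44.8058 = 66.8058

66.8058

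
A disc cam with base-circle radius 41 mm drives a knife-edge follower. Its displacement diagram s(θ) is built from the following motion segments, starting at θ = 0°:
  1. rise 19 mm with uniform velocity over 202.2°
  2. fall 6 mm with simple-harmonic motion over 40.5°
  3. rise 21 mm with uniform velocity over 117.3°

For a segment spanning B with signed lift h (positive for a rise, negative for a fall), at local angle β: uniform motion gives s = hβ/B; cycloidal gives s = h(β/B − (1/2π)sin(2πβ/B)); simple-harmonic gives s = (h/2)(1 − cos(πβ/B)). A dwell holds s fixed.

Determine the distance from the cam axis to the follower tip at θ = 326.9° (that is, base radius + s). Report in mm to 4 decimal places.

seg 1 [0°–202.2°] uniform, h=19: full span → s += 19 → s = 19.0000
seg 2 [202.2°–242.7°] simple-harmonic, h=-6: full span → s += -6 → s = 13.0000
seg 3 [242.7°–360°] uniform, h=21: θ=326.9° here. β=84.2, B=117.3. 21·84.2/117.3 = 15.0742 → s = 28.0742
radial distance = base radius + s = 41 + 28.0742 = 69.0742

69.0742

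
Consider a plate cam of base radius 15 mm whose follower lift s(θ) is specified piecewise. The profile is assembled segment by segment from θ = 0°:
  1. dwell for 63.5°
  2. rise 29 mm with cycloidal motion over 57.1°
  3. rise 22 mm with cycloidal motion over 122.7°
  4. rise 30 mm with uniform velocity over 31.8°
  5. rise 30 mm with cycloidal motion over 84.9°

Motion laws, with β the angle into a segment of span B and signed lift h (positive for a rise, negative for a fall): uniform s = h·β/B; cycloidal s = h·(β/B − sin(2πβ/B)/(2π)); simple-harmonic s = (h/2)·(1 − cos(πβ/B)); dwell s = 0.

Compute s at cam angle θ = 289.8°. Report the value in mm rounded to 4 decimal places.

seg 1 [0°–63.5°] dwell: s stays 0.0000
seg 2 [63.5°–120.6°] cycloidal, h=29: full span → s += 29 → s = 29.0000
seg 3 [120.6°–243.3°] cycloidal, h=22: full span → s += 22 → s = 51.0000
seg 4 [243.3°–275.1°] uniform, h=30: full span → s += 30 → s = 81.0000
seg 5 [275.1°–360°] cycloidal, h=30: θ=289.8° here. β=14.7, B=84.9. 30·(0.1731 − sin(2π·0.1731)/(2π)) = 0.9657 → s = 81.9657

81.9657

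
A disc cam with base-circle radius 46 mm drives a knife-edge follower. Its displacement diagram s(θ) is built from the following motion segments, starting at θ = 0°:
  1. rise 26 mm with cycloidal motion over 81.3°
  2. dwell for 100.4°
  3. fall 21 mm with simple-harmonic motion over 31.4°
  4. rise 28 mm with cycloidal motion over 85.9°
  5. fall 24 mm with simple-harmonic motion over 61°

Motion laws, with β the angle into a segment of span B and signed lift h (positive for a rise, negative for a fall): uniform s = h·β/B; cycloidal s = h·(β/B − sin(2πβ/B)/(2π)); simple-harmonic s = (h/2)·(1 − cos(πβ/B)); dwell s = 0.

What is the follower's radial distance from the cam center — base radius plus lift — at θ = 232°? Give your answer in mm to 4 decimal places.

seg 1 [0°–81.3°] cycloidal, h=26: full span → s += 26 → s = 26.0000
seg 2 [81.3°–181.7°] dwell: s stays 26.0000
seg 3 [181.7°–213.1°] simple-harmonic, h=-21: full span → s += -21 → s = 5.0000
seg 4 [213.1°–299°] cycloidal, h=28: θ=232° here. β=18.9, B=85.9. 28·(0.2200 − sin(2π·0.2200)/(2π)) = 1.7831 → s = 6.7831
radial distance = base radius + s = 46 + 6.7831 = 52.7831

52.7831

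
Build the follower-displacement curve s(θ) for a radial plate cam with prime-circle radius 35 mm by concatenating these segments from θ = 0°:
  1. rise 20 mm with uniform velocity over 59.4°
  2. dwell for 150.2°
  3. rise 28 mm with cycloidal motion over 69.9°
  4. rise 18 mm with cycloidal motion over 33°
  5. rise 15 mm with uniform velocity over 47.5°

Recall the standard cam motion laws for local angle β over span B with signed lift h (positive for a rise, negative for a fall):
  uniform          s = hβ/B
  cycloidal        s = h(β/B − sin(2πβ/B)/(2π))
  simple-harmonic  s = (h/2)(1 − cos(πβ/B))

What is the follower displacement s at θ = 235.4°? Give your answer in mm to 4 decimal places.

seg 1 [0°–59.4°] uniform, h=20: full span → s += 20 → s = 20.0000
seg 2 [59.4°–209.6°] dwell: s stays 20.0000
seg 3 [209.6°–279.5°] cycloidal, h=28: θ=235.4° here. β=25.8, B=69.9. 28·(0.3691 − sin(2π·0.3691)/(2π)) = 7.0690 → s = 27.0690

27.0690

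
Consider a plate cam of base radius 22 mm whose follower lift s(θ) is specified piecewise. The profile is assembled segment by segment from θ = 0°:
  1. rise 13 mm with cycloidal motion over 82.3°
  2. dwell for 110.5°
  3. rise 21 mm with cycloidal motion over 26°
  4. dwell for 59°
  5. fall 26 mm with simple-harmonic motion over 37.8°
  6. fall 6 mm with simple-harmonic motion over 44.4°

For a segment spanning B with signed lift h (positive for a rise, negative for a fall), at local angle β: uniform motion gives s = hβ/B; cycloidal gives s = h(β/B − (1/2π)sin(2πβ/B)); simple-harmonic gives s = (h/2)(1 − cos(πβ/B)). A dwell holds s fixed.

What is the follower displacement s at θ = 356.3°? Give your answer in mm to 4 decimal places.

seg 1 [0°–82.3°] cycloidal, h=13: full span → s += 13 → s = 13.0000
seg 2 [82.3°–192.8°] dwell: s stays 13.0000
seg 3 [192.8°–218.8°] cycloidal, h=21: full span → s += 21 → s = 34.0000
seg 4 [218.8°–277.8°] dwell: s stays 34.0000
seg 5 [277.8°–315.6°] simple-harmonic, h=-26: full span → s += -26 → s = 8.0000
seg 6 [315.6°–360°] simple-harmonic, h=-6: θ=356.3° here. β=40.7, B=44.4. -6/2·(1 − cos(π·0.9167)) = -5.8978 → s = 2.1022

2.1022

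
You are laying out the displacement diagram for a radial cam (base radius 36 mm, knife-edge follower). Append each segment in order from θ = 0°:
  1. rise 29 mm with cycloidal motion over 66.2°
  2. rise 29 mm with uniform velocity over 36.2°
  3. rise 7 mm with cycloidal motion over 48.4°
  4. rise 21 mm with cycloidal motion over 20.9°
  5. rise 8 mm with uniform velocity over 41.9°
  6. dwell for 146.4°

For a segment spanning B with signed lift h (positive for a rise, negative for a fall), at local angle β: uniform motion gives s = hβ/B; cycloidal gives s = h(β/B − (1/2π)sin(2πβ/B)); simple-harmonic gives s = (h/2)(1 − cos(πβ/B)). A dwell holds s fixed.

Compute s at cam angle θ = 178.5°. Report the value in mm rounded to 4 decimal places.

seg 1 [0°–66.2°] cycloidal, h=29: full span → s += 29 → s = 29.0000
seg 2 [66.2°–102.4°] uniform, h=29: full span → s += 29 → s = 58.0000
seg 3 [102.4°–150.8°] cycloidal, h=7: full span → s += 7 → s = 65.0000
seg 4 [150.8°–171.7°] cycloidal, h=21: full span → s += 21 → s = 86.0000
seg 5 [171.7°–213.6°] uniform, h=8: θ=178.5° here. β=6.8, B=41.9. 8·6.8/41.9 = 1.2983 → s = 87.2983

87.2983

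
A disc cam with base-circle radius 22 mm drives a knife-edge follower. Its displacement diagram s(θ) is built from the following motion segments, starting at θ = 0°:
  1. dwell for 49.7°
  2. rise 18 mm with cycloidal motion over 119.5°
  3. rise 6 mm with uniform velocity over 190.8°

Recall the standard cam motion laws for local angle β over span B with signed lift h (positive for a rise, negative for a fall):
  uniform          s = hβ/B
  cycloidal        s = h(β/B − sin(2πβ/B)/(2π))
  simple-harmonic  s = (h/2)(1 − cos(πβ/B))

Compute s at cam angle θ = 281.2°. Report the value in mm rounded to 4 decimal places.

seg 1 [0°–49.7°] dwell: s stays 0.0000
seg 2 [49.7°–169.2°] cycloidal, h=18: full span → s += 18 → s = 18.0000
seg 3 [169.2°–360°] uniform, h=6: θ=281.2° here. β=112, B=190.8. 6·112/190.8 = 3.5220 → s = 21.5220

21.5220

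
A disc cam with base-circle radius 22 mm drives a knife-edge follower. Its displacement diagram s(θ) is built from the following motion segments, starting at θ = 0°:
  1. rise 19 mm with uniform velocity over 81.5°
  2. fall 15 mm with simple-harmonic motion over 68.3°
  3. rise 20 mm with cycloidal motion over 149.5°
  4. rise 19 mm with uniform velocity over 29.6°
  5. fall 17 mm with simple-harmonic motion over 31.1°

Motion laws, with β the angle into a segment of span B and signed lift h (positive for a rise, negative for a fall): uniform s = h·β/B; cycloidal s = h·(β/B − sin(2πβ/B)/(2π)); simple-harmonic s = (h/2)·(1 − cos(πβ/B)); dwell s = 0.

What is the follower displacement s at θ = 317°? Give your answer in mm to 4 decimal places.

seg 1 [0°–81.5°] uniform, h=19: full span → s += 19 → s = 19.0000
seg 2 [81.5°–149.8°] simple-harmonic, h=-15: full span → s += -15 → s = 4.0000
seg 3 [149.8°–299.3°] cycloidal, h=20: full span → s += 20 → s = 24.0000
seg 4 [299.3°–328.9°] uniform, h=19: θ=317° here. β=17.7, B=29.6. 19·17.7/29.6 = 11.3615 → s = 35.3615

35.3615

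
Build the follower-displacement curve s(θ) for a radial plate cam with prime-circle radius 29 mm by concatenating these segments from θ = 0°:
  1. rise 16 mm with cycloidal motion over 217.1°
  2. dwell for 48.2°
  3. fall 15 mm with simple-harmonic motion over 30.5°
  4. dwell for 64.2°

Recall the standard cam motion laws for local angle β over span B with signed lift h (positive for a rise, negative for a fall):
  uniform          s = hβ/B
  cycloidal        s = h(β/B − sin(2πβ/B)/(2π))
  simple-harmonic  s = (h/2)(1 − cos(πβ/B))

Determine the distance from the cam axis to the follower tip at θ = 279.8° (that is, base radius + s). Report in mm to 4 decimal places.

seg 1 [0°–217.1°] cycloidal, h=16: full span → s += 16 → s = 16.0000
seg 2 [217.1°–265.3°] dwell: s stays 16.0000
seg 3 [265.3°–295.8°] simple-harmonic, h=-15: θ=279.8° here. β=14.5, B=30.5. -15/2·(1 − cos(π·0.4754)) = -6.9212 → s = 9.0788
radial distance = base radius + s = 29 + 9.0788 = 38.0788

38.0788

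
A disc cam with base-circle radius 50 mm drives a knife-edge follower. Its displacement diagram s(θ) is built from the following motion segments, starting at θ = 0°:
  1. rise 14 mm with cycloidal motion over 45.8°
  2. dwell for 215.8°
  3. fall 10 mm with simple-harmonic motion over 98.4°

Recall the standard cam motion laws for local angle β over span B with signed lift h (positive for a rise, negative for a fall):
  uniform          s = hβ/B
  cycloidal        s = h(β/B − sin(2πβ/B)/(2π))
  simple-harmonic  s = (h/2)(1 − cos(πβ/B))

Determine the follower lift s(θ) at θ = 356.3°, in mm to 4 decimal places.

seg 1 [0°–45.8°] cycloidal, h=14: full span → s += 14 → s = 14.0000
seg 2 [45.8°–261.6°] dwell: s stays 14.0000
seg 3 [261.6°–360°] simple-harmonic, h=-10: θ=356.3° here. β=94.7, B=98.4. -10/2·(1 − cos(π·0.9624)) = -9.9652 → s = 4.0348

4.0348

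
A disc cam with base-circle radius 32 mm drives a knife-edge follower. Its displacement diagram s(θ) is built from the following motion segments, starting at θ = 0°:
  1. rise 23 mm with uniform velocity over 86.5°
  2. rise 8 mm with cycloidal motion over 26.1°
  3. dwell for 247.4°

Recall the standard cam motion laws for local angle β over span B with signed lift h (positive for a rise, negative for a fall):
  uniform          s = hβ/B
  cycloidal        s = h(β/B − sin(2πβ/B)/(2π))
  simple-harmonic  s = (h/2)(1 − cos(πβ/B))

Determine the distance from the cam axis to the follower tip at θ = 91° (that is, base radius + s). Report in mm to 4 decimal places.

seg 1 [0°–86.5°] uniform, h=23: full span → s += 23 → s = 23.0000
seg 2 [86.5°–112.6°] cycloidal, h=8: θ=91° here. β=4.5, B=26.1. 8·(0.1724 − sin(2π·0.1724)/(2π)) = 0.2544 → s = 23.2544
radial distance = base radius + s = 32 + 23.2544 = 55.2544

55.2544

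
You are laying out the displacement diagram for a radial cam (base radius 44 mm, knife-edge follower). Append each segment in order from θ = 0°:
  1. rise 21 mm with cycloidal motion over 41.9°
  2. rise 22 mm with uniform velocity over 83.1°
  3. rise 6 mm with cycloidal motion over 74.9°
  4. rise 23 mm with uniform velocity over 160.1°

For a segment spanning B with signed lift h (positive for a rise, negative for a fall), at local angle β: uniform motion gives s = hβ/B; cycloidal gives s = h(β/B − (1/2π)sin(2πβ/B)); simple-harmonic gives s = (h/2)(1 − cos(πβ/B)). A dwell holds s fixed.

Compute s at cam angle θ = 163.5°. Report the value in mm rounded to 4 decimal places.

seg 1 [0°–41.9°] cycloidal, h=21: full span → s += 21 → s = 21.0000
seg 2 [41.9°–125°] uniform, h=22: full span → s += 22 → s = 43.0000
seg 3 [125°–199.9°] cycloidal, h=6: θ=163.5° here. β=38.5, B=74.9. 6·(0.5140 − sin(2π·0.5140)/(2π)) = 3.1681 → s = 46.1681

46.1681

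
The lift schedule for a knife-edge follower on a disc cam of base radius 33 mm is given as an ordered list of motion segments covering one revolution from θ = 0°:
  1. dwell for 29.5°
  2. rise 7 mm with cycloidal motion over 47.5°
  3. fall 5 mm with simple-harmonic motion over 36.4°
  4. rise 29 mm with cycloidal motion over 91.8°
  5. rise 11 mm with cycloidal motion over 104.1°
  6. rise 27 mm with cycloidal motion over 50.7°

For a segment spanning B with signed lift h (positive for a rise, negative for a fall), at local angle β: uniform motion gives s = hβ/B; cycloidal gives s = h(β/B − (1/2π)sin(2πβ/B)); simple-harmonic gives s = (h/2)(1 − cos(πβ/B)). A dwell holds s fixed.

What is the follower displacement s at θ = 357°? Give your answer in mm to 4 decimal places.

seg 1 [0°–29.5°] dwell: s stays 0.0000
seg 2 [29.5°–77°] cycloidal, h=7: full span → s += 7 → s = 7.0000
seg 3 [77°–113.4°] simple-harmonic, h=-5: full span → s += -5 → s = 2.0000
seg 4 [113.4°–205.2°] cycloidal, h=29: full span → s += 29 → s = 31.0000
seg 5 [205.2°–309.3°] cycloidal, h=11: full span → s += 11 → s = 42.0000
seg 6 [309.3°–360°] cycloidal, h=27: θ=357° here. β=47.7, B=50.7. 27·(0.9408 − sin(2π·0.9408)/(2π)) = 26.9634 → s = 68.9634

68.9634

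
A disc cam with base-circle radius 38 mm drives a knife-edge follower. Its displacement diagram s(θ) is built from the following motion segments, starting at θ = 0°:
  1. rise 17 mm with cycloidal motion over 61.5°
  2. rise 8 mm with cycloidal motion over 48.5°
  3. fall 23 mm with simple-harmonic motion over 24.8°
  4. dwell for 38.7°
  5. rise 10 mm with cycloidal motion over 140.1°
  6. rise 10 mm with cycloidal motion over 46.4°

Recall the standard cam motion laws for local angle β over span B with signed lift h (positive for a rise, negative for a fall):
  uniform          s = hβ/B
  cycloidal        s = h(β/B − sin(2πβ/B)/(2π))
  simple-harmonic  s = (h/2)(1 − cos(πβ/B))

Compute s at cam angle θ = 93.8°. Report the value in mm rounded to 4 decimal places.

seg 1 [0°–61.5°] cycloidal, h=17: full span → s += 17 → s = 17.0000
seg 2 [61.5°–110°] cycloidal, h=8: θ=93.8° here. β=32.3, B=48.5. 8·(0.6660 − sin(2π·0.6660)/(2π)) = 6.4277 → s = 23.4277

23.4277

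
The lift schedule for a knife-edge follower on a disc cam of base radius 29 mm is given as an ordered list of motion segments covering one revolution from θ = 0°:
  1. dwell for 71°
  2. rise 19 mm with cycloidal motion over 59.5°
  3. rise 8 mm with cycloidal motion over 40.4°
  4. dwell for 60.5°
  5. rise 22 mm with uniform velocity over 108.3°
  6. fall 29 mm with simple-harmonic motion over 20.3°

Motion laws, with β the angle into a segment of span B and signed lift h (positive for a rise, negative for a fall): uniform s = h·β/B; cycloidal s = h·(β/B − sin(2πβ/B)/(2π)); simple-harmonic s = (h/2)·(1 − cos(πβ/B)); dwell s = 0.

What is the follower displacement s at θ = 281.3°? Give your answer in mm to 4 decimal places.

seg 1 [0°–71°] dwell: s stays 0.0000
seg 2 [71°–130.5°] cycloidal, h=19: full span → s += 19 → s = 19.0000
seg 3 [130.5°–170.9°] cycloidal, h=8: full span → s += 8 → s = 27.0000
seg 4 [170.9°–231.4°] dwell: s stays 27.0000
seg 5 [231.4°–339.7°] uniform, h=22: θ=281.3° here. β=49.9, B=108.3. 22·49.9/108.3 = 10.1367 → s = 37.1367

37.1367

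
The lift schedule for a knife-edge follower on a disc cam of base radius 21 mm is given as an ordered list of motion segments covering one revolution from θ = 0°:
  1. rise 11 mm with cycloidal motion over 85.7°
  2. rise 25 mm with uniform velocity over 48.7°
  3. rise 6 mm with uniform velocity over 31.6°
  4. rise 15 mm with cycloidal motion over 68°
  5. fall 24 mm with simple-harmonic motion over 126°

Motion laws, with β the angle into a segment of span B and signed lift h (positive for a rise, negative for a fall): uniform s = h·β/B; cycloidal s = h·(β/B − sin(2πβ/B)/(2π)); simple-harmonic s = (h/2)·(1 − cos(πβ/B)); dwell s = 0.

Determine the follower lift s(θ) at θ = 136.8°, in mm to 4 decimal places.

seg 1 [0°–85.7°] cycloidal, h=11: full span → s += 11 → s = 11.0000
seg 2 [85.7°–134.4°] uniform, h=25: full span → s += 25 → s = 36.0000
seg 3 [134.4°–166°] uniform, h=6: θ=136.8° here. β=2.4, B=31.6. 6·2.4/31.6 = 0.4557 → s = 36.4557

36.4557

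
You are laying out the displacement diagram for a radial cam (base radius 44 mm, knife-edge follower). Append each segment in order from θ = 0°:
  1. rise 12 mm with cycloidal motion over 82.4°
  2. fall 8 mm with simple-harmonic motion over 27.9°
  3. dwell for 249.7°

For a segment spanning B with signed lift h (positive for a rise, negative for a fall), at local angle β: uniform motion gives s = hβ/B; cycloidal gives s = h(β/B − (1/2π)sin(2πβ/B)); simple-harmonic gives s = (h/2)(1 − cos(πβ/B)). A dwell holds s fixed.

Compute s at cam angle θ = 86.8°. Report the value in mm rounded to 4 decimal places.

seg 1 [0°–82.4°] cycloidal, h=12: full span → s += 12 → s = 12.0000
seg 2 [82.4°–110.3°] simple-harmonic, h=-8: θ=86.8° here. β=4.4, B=27.9. -8/2·(1 − cos(π·0.1577)) = -0.4810 → s = 11.5190

11.5190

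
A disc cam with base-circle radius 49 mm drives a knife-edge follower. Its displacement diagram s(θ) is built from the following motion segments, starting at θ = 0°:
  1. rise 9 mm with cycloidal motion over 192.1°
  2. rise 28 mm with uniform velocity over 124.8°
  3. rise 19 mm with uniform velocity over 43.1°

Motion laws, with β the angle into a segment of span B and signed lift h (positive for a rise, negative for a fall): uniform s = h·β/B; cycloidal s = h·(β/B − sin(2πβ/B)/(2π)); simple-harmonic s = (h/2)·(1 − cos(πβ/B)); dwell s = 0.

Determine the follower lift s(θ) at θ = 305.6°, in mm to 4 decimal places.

seg 1 [0°–192.1°] cycloidal, h=9: full span → s += 9 → s = 9.0000
seg 2 [192.1°–316.9°] uniform, h=28: θ=305.6° here. β=113.5, B=124.8. 28·113.5/124.8 = 25.4647 → s = 34.4647

34.4647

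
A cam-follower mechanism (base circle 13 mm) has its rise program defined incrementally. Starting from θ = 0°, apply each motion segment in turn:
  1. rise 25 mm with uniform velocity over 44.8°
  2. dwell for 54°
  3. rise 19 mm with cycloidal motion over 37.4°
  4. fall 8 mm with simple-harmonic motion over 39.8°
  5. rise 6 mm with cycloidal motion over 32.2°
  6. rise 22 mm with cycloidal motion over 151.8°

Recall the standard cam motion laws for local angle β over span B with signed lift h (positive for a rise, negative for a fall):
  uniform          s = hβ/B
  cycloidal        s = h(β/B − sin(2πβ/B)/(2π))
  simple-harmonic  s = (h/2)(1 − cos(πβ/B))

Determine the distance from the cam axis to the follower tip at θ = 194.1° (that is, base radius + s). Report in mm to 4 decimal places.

seg 1 [0°–44.8°] uniform, h=25: full span → s += 25 → s = 25.0000
seg 2 [44.8°–98.8°] dwell: s stays 25.0000
seg 3 [98.8°–136.2°] cycloidal, h=19: full span → s += 19 → s = 44.0000
seg 4 [136.2°–176°] simple-harmonic, h=-8: full span → s += -8 → s = 36.0000
seg 5 [176°–208.2°] cycloidal, h=6: θ=194.1° here. β=18.1, B=32.2. 6·(0.5621 − sin(2π·0.5621)/(2π)) = 3.7360 → s = 39.7360
radial distance = base radius + s = 13 + 39.7360 = 52.7360

52.7360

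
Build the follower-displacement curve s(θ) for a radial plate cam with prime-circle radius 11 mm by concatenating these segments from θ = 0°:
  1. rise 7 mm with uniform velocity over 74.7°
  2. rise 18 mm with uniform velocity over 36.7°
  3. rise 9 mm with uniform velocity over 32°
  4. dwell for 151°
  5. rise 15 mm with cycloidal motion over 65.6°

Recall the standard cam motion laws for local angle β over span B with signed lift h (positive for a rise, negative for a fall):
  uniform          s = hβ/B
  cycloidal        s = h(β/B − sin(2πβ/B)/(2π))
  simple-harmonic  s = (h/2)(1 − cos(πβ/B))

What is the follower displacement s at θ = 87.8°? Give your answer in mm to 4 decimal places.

seg 1 [0°–74.7°] uniform, h=7: full span → s += 7 → s = 7.0000
seg 2 [74.7°–111.4°] uniform, h=18: θ=87.8° here. β=13.1, B=36.7. 18·13.1/36.7 = 6.4251 → s = 13.4251

13.4251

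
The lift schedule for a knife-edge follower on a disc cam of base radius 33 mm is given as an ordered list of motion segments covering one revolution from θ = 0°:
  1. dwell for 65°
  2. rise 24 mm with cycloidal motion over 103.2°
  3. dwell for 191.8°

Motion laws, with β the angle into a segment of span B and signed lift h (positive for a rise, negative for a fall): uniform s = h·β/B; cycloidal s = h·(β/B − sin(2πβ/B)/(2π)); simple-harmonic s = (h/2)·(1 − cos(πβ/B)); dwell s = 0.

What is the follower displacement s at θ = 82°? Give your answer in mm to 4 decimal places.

seg 1 [0°–65°] dwell: s stays 0.0000
seg 2 [65°–168.2°] cycloidal, h=24: θ=82° here. β=17, B=103.2. 24·(0.1647 − sin(2π·0.1647)/(2π)) = 0.6690 → s = 0.6690

0.6690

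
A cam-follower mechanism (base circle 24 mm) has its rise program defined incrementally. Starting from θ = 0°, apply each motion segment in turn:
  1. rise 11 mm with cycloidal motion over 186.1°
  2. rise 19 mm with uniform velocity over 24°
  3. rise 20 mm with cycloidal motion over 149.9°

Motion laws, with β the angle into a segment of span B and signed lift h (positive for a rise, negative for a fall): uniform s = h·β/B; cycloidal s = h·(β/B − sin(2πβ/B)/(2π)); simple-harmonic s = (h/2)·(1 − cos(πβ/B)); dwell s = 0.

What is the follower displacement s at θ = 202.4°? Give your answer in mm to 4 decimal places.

seg 1 [0°–186.1°] cycloidal, h=11: full span → s += 11 → s = 11.0000
seg 2 [186.1°–210.1°] uniform, h=19: θ=202.4° here. β=16.3, B=24. 19·16.3/24 = 12.9042 → s = 23.9042

23.9042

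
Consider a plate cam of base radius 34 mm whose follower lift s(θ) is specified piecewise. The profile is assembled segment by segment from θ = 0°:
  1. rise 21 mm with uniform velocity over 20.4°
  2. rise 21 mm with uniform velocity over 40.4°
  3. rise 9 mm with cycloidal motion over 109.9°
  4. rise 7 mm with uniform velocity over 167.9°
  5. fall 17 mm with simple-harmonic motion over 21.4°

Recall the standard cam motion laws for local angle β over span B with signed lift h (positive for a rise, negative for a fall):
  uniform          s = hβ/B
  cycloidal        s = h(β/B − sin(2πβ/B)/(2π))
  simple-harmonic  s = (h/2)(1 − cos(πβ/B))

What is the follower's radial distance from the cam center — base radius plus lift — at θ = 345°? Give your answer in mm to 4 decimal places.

seg 1 [0°–20.4°] uniform, h=21: full span → s += 21 → s = 21.0000
seg 2 [20.4°–60.8°] uniform, h=21: full span → s += 21 → s = 42.0000
seg 3 [60.8°–170.7°] cycloidal, h=9: full span → s += 9 → s = 51.0000
seg 4 [170.7°–338.6°] uniform, h=7: full span → s += 7 → s = 58.0000
seg 5 [338.6°–360°] simple-harmonic, h=-17: θ=345° here. β=6.4, B=21.4. -17/2·(1 − cos(π·0.2991)) = -3.4837 → s = 54.5163
radial distance = base radius + s = 34 + 54.5163 = 88.5163

88.5163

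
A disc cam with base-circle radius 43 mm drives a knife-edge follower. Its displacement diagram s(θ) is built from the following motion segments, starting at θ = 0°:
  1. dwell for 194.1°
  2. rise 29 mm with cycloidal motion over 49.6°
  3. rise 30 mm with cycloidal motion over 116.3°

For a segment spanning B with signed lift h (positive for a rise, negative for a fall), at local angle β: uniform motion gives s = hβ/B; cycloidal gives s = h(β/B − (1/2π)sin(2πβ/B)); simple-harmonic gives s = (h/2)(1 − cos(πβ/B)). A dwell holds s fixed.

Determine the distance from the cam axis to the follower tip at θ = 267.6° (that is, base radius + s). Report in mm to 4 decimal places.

seg 1 [0°–194.1°] dwell: s stays 0.0000
seg 2 [194.1°–243.7°] cycloidal, h=29: full span → s += 29 → s = 29.0000
seg 3 [243.7°–360°] cycloidal, h=30: θ=267.6° here. β=23.9, B=116.3. 30·(0.2055 − sin(2π·0.2055)/(2π)) = 1.5758 → s = 30.5758
radial distance = base radius + s = 43 + 30.5758 = 73.5758

73.5758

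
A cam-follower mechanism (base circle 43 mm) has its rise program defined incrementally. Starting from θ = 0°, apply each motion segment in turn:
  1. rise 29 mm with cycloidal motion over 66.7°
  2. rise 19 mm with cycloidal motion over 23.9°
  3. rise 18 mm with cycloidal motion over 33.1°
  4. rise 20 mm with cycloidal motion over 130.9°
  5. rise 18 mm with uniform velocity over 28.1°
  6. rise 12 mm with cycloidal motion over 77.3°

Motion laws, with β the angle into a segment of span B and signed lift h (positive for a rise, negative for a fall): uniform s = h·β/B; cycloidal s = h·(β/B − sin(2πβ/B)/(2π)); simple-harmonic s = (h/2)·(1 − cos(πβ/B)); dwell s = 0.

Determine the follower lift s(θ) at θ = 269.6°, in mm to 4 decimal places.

seg 1 [0°–66.7°] cycloidal, h=29: full span → s += 29 → s = 29.0000
seg 2 [66.7°–90.6°] cycloidal, h=19: full span → s += 19 → s = 48.0000
seg 3 [90.6°–123.7°] cycloidal, h=18: full span → s += 18 → s = 66.0000
seg 4 [123.7°–254.6°] cycloidal, h=20: full span → s += 20 → s = 86.0000
seg 5 [254.6°–282.7°] uniform, h=18: θ=269.6° here. β=15, B=28.1. 18·15/28.1 = 9.6085 → s = 95.6085

95.6085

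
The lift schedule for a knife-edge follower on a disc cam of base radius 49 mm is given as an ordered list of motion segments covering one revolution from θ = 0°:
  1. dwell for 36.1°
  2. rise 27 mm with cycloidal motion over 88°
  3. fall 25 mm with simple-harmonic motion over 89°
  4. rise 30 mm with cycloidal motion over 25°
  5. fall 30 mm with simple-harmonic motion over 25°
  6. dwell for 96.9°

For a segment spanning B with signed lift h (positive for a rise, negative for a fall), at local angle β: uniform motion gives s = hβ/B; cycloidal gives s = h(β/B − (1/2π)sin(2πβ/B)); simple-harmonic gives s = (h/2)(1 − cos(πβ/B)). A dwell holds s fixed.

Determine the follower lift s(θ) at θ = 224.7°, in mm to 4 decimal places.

seg 1 [0°–36.1°] dwell: s stays 0.0000
seg 2 [36.1°–124.1°] cycloidal, h=27: full span → s += 27 → s = 27.0000
seg 3 [124.1°–213.1°] simple-harmonic, h=-25: full span → s += -25 → s = 2.0000
seg 4 [213.1°–238.1°] cycloidal, h=30: θ=224.7° here. β=11.6, B=25. 30·(0.4640 − sin(2π·0.4640)/(2π)) = 12.8492 → s = 14.8492

14.8492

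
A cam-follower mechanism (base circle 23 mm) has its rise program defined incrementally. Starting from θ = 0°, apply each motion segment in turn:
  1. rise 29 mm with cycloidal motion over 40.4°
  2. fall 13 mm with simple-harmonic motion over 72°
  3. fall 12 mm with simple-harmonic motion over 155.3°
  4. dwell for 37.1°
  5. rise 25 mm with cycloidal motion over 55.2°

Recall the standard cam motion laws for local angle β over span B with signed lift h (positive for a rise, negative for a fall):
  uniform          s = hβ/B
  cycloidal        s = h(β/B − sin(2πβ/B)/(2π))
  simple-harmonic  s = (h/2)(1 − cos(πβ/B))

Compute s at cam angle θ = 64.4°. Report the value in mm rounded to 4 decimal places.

seg 1 [0°–40.4°] cycloidal, h=29: full span → s += 29 → s = 29.0000
seg 2 [40.4°–112.4°] simple-harmonic, h=-13: θ=64.4° here. β=24, B=72. -13/2·(1 − cos(π·0.3333)) = -3.2500 → s = 25.7500

25.7500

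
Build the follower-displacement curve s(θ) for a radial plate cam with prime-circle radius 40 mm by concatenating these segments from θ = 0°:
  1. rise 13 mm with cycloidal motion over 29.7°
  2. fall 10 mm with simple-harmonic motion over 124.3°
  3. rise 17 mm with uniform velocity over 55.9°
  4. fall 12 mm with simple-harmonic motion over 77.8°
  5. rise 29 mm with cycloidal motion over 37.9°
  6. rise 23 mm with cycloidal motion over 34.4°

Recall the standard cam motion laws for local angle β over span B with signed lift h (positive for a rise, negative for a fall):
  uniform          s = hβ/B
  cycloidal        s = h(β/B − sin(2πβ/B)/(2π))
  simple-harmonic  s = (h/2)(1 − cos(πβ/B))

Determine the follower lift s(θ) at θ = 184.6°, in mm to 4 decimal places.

seg 1 [0°–29.7°] cycloidal, h=13: full span → s += 13 → s = 13.0000
seg 2 [29.7°–154°] simple-harmonic, h=-10: full span → s += -10 → s = 3.0000
seg 3 [154°–209.9°] uniform, h=17: θ=184.6° here. β=30.6, B=55.9. 17·30.6/55.9 = 9.3059 → s = 12.3059

12.3059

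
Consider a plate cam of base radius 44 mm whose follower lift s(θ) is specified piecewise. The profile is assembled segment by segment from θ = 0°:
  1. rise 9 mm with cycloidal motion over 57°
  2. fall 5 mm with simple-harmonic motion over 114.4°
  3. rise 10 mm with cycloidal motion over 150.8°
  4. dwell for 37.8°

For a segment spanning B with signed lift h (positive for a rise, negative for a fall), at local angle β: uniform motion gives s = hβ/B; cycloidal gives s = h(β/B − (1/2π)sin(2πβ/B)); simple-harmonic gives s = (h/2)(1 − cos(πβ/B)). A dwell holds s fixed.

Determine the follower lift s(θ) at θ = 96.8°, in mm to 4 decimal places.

seg 1 [0°–57°] cycloidal, h=9: full span → s += 9 → s = 9.0000
seg 2 [57°–171.4°] simple-harmonic, h=-5: θ=96.8° here. β=39.8, B=114.4. -5/2·(1 − cos(π·0.3479)) = -1.3504 → s = 7.6496

7.6496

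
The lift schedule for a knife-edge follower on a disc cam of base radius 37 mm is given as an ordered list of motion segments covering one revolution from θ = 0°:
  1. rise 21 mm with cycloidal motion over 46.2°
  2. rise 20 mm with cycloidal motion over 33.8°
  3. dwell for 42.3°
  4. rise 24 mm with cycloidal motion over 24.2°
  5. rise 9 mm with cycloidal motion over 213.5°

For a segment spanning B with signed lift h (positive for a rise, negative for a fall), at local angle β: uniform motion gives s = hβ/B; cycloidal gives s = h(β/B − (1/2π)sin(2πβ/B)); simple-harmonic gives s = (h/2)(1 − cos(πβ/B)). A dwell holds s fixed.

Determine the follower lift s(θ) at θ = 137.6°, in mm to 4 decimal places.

seg 1 [0°–46.2°] cycloidal, h=21: full span → s += 21 → s = 21.0000
seg 2 [46.2°–80°] cycloidal, h=20: full span → s += 20 → s = 41.0000
seg 3 [80°–122.3°] dwell: s stays 41.0000
seg 4 [122.3°–146.5°] cycloidal, h=24: θ=137.6° here. β=15.3, B=24.2. 24·(0.6322 − sin(2π·0.6322)/(2π)) = 17.9944 → s = 58.9944

58.9944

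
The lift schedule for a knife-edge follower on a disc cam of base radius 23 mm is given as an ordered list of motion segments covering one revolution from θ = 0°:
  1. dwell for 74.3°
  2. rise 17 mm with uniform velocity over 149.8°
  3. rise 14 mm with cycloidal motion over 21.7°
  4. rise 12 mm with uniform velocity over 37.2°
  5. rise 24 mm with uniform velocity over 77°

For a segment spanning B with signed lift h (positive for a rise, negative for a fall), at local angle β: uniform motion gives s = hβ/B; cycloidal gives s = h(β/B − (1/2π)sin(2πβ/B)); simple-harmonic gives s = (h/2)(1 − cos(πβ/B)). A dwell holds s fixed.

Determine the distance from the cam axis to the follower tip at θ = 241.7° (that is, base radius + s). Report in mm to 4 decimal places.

seg 1 [0°–74.3°] dwell: s stays 0.0000
seg 2 [74.3°–224.1°] uniform, h=17: full span → s += 17 → s = 17.0000
seg 3 [224.1°–245.8°] cycloidal, h=14: θ=241.7° here. β=17.6, B=21.7. 14·(0.8111 − sin(2π·0.8111)/(2π)) = 13.4210 → s = 30.4210
radial distance = base radius + s = 23 + 30.4210 = 53.4210

53.4210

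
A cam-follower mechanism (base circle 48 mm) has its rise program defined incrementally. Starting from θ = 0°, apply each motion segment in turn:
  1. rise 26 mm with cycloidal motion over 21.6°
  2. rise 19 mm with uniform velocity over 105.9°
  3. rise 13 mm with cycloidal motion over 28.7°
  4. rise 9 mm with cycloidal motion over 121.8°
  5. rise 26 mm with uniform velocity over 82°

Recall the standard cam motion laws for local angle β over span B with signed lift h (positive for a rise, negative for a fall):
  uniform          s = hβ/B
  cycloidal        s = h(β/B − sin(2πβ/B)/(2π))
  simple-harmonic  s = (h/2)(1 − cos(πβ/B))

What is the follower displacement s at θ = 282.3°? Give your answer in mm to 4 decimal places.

seg 1 [0°–21.6°] cycloidal, h=26: full span → s += 26 → s = 26.0000
seg 2 [21.6°–127.5°] uniform, h=19: full span → s += 19 → s = 45.0000
seg 3 [127.5°–156.2°] cycloidal, h=13: full span → s += 13 → s = 58.0000
seg 4 [156.2°–278°] cycloidal, h=9: full span → s += 9 → s = 67.0000
seg 5 [278°–360°] uniform, h=26: θ=282.3° here. β=4.3, B=82. 26·4.3/82 = 1.3634 → s = 68.3634

68.3634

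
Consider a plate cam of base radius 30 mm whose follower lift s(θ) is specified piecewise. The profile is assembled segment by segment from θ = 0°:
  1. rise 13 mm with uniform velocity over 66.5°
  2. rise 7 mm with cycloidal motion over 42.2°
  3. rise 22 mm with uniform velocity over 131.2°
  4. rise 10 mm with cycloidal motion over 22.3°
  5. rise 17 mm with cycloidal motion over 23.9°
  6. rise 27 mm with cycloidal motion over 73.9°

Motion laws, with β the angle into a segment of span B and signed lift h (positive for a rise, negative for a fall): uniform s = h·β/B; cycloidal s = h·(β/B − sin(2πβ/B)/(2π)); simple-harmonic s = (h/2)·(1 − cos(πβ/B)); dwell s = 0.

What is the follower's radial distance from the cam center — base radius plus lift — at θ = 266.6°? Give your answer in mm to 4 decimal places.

seg 1 [0°–66.5°] uniform, h=13: full span → s += 13 → s = 13.0000
seg 2 [66.5°–108.7°] cycloidal, h=7: full span → s += 7 → s = 20.0000
seg 3 [108.7°–239.9°] uniform, h=22: full span → s += 22 → s = 42.0000
seg 4 [239.9°–262.2°] cycloidal, h=10: full span → s += 10 → s = 52.0000
seg 5 [262.2°–286.1°] cycloidal, h=17: θ=266.6° here. β=4.4, B=23.9. 17·(0.1841 − sin(2π·0.1841)/(2π)) = 0.6527 → s = 52.6527
radial distance = base radius + s = 30 + 52.6527 = 82.6527

82.6527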